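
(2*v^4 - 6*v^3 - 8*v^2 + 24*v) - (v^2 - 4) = 2*v^4 - 6*v^3 - 9*v^2 + 24*v + 4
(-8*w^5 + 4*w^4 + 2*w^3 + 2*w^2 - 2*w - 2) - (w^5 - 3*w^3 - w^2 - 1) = -9*w^5 + 4*w^4 + 5*w^3 + 3*w^2 - 2*w - 1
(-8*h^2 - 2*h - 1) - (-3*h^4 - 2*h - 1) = 3*h^4 - 8*h^2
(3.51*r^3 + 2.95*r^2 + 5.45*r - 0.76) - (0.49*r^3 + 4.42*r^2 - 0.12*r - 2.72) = 3.02*r^3 - 1.47*r^2 + 5.57*r + 1.96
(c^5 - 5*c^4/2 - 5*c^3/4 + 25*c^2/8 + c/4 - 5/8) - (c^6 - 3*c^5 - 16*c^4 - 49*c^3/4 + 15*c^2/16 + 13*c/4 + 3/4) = -c^6 + 4*c^5 + 27*c^4/2 + 11*c^3 + 35*c^2/16 - 3*c - 11/8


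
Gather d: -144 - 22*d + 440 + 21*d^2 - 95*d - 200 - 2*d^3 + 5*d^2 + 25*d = -2*d^3 + 26*d^2 - 92*d + 96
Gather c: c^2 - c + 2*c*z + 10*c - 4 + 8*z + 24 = c^2 + c*(2*z + 9) + 8*z + 20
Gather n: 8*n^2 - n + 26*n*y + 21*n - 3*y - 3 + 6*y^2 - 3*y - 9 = 8*n^2 + n*(26*y + 20) + 6*y^2 - 6*y - 12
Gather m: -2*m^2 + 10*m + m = -2*m^2 + 11*m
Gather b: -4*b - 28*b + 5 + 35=40 - 32*b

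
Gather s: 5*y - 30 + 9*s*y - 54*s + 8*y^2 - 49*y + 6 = s*(9*y - 54) + 8*y^2 - 44*y - 24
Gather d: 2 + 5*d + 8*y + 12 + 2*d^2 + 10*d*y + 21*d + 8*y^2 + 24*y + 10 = 2*d^2 + d*(10*y + 26) + 8*y^2 + 32*y + 24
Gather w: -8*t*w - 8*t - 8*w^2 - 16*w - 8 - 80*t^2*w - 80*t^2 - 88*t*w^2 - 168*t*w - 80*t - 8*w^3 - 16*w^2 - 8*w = -80*t^2 - 88*t - 8*w^3 + w^2*(-88*t - 24) + w*(-80*t^2 - 176*t - 24) - 8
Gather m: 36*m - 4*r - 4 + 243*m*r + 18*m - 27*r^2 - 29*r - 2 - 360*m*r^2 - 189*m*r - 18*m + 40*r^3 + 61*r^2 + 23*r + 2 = m*(-360*r^2 + 54*r + 36) + 40*r^3 + 34*r^2 - 10*r - 4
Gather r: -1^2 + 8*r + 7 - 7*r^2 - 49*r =-7*r^2 - 41*r + 6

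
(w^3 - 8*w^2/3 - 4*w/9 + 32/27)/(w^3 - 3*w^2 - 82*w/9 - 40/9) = (9*w^2 - 30*w + 16)/(3*(3*w^2 - 11*w - 20))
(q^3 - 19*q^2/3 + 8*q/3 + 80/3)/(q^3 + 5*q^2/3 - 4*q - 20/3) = (q^2 - 8*q + 16)/(q^2 - 4)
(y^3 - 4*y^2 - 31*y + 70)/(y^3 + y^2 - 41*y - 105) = (y - 2)/(y + 3)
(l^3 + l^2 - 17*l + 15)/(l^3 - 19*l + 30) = (l - 1)/(l - 2)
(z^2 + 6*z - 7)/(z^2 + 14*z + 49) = (z - 1)/(z + 7)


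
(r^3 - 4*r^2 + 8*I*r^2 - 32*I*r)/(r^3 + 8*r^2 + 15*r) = (r^2 + r*(-4 + 8*I) - 32*I)/(r^2 + 8*r + 15)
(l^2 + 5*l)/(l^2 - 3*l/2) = 2*(l + 5)/(2*l - 3)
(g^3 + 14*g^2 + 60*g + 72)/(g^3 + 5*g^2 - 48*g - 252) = (g + 2)/(g - 7)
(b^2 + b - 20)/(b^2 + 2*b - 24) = (b + 5)/(b + 6)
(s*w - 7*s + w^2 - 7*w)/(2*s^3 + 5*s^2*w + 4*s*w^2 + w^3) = (w - 7)/(2*s^2 + 3*s*w + w^2)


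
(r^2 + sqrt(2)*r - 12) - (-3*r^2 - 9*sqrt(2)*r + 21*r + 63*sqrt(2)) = 4*r^2 - 21*r + 10*sqrt(2)*r - 63*sqrt(2) - 12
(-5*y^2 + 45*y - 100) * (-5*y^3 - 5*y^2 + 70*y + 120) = 25*y^5 - 200*y^4 - 75*y^3 + 3050*y^2 - 1600*y - 12000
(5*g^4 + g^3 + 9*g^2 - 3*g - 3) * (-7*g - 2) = -35*g^5 - 17*g^4 - 65*g^3 + 3*g^2 + 27*g + 6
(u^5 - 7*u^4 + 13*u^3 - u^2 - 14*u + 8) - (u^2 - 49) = u^5 - 7*u^4 + 13*u^3 - 2*u^2 - 14*u + 57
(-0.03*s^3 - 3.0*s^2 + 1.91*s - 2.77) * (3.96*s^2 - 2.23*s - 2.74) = -0.1188*s^5 - 11.8131*s^4 + 14.3358*s^3 - 7.0085*s^2 + 0.9437*s + 7.5898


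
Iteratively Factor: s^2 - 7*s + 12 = (s - 3)*(s - 4)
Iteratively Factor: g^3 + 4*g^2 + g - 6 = (g + 2)*(g^2 + 2*g - 3) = (g - 1)*(g + 2)*(g + 3)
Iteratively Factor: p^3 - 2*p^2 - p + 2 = (p - 1)*(p^2 - p - 2) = (p - 2)*(p - 1)*(p + 1)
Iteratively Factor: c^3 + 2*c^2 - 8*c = (c)*(c^2 + 2*c - 8) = c*(c + 4)*(c - 2)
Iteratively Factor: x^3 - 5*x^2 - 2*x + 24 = (x - 4)*(x^2 - x - 6) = (x - 4)*(x - 3)*(x + 2)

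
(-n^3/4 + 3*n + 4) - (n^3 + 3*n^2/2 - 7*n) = -5*n^3/4 - 3*n^2/2 + 10*n + 4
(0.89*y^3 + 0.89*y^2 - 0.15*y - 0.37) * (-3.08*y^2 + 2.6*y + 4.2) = -2.7412*y^5 - 0.4272*y^4 + 6.514*y^3 + 4.4876*y^2 - 1.592*y - 1.554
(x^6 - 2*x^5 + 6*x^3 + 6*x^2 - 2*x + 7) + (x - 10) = x^6 - 2*x^5 + 6*x^3 + 6*x^2 - x - 3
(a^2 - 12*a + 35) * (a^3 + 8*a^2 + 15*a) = a^5 - 4*a^4 - 46*a^3 + 100*a^2 + 525*a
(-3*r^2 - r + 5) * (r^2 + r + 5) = -3*r^4 - 4*r^3 - 11*r^2 + 25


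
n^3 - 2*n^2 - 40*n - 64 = (n - 8)*(n + 2)*(n + 4)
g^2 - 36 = (g - 6)*(g + 6)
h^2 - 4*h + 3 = (h - 3)*(h - 1)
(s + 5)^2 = s^2 + 10*s + 25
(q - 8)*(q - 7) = q^2 - 15*q + 56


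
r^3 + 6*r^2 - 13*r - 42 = (r - 3)*(r + 2)*(r + 7)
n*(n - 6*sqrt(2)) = n^2 - 6*sqrt(2)*n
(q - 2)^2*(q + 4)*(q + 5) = q^4 + 5*q^3 - 12*q^2 - 44*q + 80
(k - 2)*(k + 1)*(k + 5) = k^3 + 4*k^2 - 7*k - 10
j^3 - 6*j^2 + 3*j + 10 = (j - 5)*(j - 2)*(j + 1)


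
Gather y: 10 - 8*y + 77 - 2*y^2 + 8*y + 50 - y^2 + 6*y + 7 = -3*y^2 + 6*y + 144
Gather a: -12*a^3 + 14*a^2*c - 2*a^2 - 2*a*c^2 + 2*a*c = -12*a^3 + a^2*(14*c - 2) + a*(-2*c^2 + 2*c)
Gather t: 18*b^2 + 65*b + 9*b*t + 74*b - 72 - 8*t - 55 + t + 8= 18*b^2 + 139*b + t*(9*b - 7) - 119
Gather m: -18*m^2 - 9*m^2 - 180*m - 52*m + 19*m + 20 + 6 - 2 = -27*m^2 - 213*m + 24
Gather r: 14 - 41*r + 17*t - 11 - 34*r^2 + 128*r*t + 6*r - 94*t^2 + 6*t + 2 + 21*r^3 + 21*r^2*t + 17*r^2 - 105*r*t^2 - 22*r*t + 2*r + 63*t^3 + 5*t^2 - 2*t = 21*r^3 + r^2*(21*t - 17) + r*(-105*t^2 + 106*t - 33) + 63*t^3 - 89*t^2 + 21*t + 5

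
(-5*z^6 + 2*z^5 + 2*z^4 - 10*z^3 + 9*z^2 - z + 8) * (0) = 0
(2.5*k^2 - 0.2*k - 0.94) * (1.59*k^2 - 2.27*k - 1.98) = 3.975*k^4 - 5.993*k^3 - 5.9906*k^2 + 2.5298*k + 1.8612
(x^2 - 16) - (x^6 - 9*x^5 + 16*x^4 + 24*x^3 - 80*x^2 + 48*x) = -x^6 + 9*x^5 - 16*x^4 - 24*x^3 + 81*x^2 - 48*x - 16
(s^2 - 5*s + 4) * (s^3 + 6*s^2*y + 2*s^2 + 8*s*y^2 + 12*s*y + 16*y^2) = s^5 + 6*s^4*y - 3*s^4 + 8*s^3*y^2 - 18*s^3*y - 6*s^3 - 24*s^2*y^2 - 36*s^2*y + 8*s^2 - 48*s*y^2 + 48*s*y + 64*y^2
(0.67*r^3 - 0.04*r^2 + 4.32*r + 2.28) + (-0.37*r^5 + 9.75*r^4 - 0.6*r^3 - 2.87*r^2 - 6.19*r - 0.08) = -0.37*r^5 + 9.75*r^4 + 0.0700000000000001*r^3 - 2.91*r^2 - 1.87*r + 2.2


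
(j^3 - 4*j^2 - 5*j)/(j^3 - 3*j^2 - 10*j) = (j + 1)/(j + 2)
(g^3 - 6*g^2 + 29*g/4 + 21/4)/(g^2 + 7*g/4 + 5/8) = 2*(2*g^2 - 13*g + 21)/(4*g + 5)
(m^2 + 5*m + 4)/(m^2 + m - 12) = (m + 1)/(m - 3)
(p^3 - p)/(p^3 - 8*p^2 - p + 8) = p/(p - 8)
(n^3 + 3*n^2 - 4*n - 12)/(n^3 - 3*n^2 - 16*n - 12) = (n^2 + n - 6)/(n^2 - 5*n - 6)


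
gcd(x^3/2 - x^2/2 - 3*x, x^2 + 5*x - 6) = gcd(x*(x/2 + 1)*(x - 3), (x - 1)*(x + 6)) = 1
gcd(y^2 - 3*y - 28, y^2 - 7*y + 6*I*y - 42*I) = y - 7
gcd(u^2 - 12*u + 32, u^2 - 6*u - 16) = u - 8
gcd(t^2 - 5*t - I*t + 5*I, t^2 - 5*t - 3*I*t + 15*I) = t - 5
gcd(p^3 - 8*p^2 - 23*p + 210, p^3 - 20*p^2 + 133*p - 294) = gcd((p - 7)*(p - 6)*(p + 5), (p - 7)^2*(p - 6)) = p^2 - 13*p + 42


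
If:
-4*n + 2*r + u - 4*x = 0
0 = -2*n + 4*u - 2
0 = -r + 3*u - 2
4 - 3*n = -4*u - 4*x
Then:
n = 11/3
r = 5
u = 7/3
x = -7/12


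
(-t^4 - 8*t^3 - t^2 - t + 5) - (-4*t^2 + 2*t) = -t^4 - 8*t^3 + 3*t^2 - 3*t + 5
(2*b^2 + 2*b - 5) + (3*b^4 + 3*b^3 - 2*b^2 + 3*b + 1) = 3*b^4 + 3*b^3 + 5*b - 4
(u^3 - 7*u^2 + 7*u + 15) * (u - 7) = u^4 - 14*u^3 + 56*u^2 - 34*u - 105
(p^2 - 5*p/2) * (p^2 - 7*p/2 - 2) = p^4 - 6*p^3 + 27*p^2/4 + 5*p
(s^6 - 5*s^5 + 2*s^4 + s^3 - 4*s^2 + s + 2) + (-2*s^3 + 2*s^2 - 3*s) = s^6 - 5*s^5 + 2*s^4 - s^3 - 2*s^2 - 2*s + 2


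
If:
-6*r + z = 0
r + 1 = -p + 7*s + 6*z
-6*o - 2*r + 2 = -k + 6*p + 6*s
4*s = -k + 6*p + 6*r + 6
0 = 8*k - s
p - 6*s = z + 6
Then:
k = -504/2353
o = 30986/7059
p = -5832/2353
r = 707/2353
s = -4032/2353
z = 4242/2353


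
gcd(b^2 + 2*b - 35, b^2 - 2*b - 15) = b - 5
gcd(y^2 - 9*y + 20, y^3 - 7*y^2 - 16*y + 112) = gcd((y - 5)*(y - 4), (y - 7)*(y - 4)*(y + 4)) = y - 4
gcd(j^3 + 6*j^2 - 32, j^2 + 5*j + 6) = 1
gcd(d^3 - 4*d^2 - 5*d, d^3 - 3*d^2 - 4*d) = d^2 + d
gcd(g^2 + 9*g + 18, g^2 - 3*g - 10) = 1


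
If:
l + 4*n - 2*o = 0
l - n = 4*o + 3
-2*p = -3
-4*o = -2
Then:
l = 21/5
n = -4/5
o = 1/2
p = 3/2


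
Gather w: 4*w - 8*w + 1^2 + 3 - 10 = -4*w - 6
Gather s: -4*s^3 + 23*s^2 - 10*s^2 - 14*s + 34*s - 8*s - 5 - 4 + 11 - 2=-4*s^3 + 13*s^2 + 12*s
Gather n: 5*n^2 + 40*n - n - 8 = 5*n^2 + 39*n - 8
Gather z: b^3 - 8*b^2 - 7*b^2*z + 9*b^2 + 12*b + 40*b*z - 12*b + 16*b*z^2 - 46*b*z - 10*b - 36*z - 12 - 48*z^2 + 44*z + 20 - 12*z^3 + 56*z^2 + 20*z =b^3 + b^2 - 10*b - 12*z^3 + z^2*(16*b + 8) + z*(-7*b^2 - 6*b + 28) + 8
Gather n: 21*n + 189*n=210*n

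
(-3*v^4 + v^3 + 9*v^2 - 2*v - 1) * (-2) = 6*v^4 - 2*v^3 - 18*v^2 + 4*v + 2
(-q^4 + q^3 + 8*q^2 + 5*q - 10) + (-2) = -q^4 + q^3 + 8*q^2 + 5*q - 12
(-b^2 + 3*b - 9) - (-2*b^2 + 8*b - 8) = b^2 - 5*b - 1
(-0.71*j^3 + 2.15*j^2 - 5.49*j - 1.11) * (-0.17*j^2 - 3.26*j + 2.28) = 0.1207*j^5 + 1.9491*j^4 - 7.6945*j^3 + 22.9881*j^2 - 8.8986*j - 2.5308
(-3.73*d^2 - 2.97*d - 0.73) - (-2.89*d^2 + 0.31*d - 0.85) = -0.84*d^2 - 3.28*d + 0.12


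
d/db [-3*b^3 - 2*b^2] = b*(-9*b - 4)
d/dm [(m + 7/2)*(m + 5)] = 2*m + 17/2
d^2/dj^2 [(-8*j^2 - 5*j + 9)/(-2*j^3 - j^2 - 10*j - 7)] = 2*(32*j^6 + 60*j^5 - 666*j^4 - 1103*j^3 - 1155*j^2 + 3*j - 795)/(8*j^9 + 12*j^8 + 126*j^7 + 205*j^6 + 714*j^5 + 1161*j^4 + 1714*j^3 + 2247*j^2 + 1470*j + 343)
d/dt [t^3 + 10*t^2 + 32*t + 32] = 3*t^2 + 20*t + 32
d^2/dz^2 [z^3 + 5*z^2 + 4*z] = 6*z + 10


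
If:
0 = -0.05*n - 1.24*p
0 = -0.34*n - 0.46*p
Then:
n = 0.00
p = 0.00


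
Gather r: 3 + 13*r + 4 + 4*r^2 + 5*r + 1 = 4*r^2 + 18*r + 8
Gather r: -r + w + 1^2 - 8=-r + w - 7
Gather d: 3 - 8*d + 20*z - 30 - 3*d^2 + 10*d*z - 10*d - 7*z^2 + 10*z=-3*d^2 + d*(10*z - 18) - 7*z^2 + 30*z - 27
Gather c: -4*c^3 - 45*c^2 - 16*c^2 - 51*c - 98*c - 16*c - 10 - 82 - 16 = -4*c^3 - 61*c^2 - 165*c - 108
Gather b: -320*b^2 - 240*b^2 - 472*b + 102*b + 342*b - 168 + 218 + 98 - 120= -560*b^2 - 28*b + 28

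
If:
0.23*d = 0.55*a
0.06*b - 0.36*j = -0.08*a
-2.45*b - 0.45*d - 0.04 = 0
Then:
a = 6.71055243135958*j + 0.0182600066159444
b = -2.94740324181277*j - 0.0243466754879259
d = 16.0469732054251*j + 0.043665233212041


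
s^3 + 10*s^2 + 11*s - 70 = (s - 2)*(s + 5)*(s + 7)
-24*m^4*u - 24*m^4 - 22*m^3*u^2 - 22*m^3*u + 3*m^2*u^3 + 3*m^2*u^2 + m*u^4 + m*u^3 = (-4*m + u)*(m + u)*(6*m + u)*(m*u + m)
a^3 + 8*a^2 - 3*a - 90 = (a - 3)*(a + 5)*(a + 6)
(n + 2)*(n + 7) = n^2 + 9*n + 14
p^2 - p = p*(p - 1)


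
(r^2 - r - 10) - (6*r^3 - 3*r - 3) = -6*r^3 + r^2 + 2*r - 7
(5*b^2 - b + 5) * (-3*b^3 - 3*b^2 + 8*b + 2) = -15*b^5 - 12*b^4 + 28*b^3 - 13*b^2 + 38*b + 10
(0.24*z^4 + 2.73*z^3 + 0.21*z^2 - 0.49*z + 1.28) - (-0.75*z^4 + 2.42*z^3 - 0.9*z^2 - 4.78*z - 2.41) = 0.99*z^4 + 0.31*z^3 + 1.11*z^2 + 4.29*z + 3.69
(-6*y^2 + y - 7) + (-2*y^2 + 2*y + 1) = -8*y^2 + 3*y - 6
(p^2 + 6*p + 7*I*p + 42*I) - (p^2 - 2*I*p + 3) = 6*p + 9*I*p - 3 + 42*I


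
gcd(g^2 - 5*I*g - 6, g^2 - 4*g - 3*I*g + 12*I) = g - 3*I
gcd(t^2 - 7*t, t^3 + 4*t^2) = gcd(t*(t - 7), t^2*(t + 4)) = t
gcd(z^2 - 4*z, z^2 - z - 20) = 1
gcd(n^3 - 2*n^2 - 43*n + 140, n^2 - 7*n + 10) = n - 5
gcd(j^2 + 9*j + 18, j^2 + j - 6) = j + 3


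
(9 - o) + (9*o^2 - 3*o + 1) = 9*o^2 - 4*o + 10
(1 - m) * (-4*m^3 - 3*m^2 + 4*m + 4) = 4*m^4 - m^3 - 7*m^2 + 4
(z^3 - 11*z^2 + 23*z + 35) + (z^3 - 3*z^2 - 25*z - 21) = 2*z^3 - 14*z^2 - 2*z + 14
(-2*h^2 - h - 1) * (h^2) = -2*h^4 - h^3 - h^2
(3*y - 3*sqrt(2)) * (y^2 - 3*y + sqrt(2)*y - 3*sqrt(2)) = 3*y^3 - 9*y^2 - 6*y + 18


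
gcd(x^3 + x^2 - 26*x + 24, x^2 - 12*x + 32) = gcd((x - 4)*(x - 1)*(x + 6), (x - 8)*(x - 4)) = x - 4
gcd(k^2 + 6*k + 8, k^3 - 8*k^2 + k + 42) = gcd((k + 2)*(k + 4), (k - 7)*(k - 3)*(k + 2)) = k + 2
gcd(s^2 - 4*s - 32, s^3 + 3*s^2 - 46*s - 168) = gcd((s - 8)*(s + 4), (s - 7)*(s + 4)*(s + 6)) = s + 4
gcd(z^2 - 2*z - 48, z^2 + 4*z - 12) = z + 6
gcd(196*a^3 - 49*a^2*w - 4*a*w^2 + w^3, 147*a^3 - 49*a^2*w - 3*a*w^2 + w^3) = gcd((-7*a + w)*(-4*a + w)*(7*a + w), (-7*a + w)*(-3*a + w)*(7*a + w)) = -49*a^2 + w^2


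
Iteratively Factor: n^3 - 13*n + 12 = (n - 3)*(n^2 + 3*n - 4) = (n - 3)*(n - 1)*(n + 4)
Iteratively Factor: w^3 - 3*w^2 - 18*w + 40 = (w - 5)*(w^2 + 2*w - 8) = (w - 5)*(w + 4)*(w - 2)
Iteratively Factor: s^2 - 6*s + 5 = (s - 1)*(s - 5)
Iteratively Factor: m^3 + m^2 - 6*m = (m - 2)*(m^2 + 3*m) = (m - 2)*(m + 3)*(m)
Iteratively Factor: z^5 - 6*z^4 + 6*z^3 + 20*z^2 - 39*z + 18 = (z - 1)*(z^4 - 5*z^3 + z^2 + 21*z - 18) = (z - 1)^2*(z^3 - 4*z^2 - 3*z + 18) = (z - 3)*(z - 1)^2*(z^2 - z - 6) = (z - 3)*(z - 1)^2*(z + 2)*(z - 3)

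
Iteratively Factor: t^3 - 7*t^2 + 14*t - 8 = (t - 2)*(t^2 - 5*t + 4) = (t - 2)*(t - 1)*(t - 4)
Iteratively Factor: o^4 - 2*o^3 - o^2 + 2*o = (o + 1)*(o^3 - 3*o^2 + 2*o) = (o - 1)*(o + 1)*(o^2 - 2*o) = (o - 2)*(o - 1)*(o + 1)*(o)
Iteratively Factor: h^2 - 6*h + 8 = (h - 2)*(h - 4)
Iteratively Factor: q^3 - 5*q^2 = (q - 5)*(q^2) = q*(q - 5)*(q)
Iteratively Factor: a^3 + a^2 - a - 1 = (a + 1)*(a^2 - 1) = (a - 1)*(a + 1)*(a + 1)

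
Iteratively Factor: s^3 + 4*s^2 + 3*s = (s)*(s^2 + 4*s + 3) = s*(s + 1)*(s + 3)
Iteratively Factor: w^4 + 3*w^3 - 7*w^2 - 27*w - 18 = (w + 1)*(w^3 + 2*w^2 - 9*w - 18) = (w + 1)*(w + 2)*(w^2 - 9) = (w - 3)*(w + 1)*(w + 2)*(w + 3)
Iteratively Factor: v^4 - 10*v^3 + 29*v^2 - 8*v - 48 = (v + 1)*(v^3 - 11*v^2 + 40*v - 48) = (v - 3)*(v + 1)*(v^2 - 8*v + 16) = (v - 4)*(v - 3)*(v + 1)*(v - 4)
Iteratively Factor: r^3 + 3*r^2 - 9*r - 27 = (r + 3)*(r^2 - 9) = (r - 3)*(r + 3)*(r + 3)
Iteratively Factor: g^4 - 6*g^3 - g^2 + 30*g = (g + 2)*(g^3 - 8*g^2 + 15*g) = (g - 3)*(g + 2)*(g^2 - 5*g) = (g - 5)*(g - 3)*(g + 2)*(g)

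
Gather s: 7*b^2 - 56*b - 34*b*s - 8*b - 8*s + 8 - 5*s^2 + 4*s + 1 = 7*b^2 - 64*b - 5*s^2 + s*(-34*b - 4) + 9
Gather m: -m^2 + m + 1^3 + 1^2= -m^2 + m + 2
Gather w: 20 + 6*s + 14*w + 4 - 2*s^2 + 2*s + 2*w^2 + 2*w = -2*s^2 + 8*s + 2*w^2 + 16*w + 24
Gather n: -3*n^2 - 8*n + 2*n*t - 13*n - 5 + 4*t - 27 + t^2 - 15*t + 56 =-3*n^2 + n*(2*t - 21) + t^2 - 11*t + 24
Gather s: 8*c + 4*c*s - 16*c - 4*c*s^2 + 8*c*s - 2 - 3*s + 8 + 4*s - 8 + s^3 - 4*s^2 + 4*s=-8*c + s^3 + s^2*(-4*c - 4) + s*(12*c + 5) - 2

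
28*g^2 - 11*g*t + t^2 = (-7*g + t)*(-4*g + t)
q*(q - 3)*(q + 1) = q^3 - 2*q^2 - 3*q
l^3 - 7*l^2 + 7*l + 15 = (l - 5)*(l - 3)*(l + 1)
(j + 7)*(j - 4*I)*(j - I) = j^3 + 7*j^2 - 5*I*j^2 - 4*j - 35*I*j - 28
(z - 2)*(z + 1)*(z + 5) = z^3 + 4*z^2 - 7*z - 10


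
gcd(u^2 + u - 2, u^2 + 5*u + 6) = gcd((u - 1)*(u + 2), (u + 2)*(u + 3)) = u + 2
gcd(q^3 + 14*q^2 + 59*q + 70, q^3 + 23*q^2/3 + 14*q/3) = q + 7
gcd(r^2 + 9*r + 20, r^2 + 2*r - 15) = r + 5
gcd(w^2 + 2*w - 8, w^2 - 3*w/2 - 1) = w - 2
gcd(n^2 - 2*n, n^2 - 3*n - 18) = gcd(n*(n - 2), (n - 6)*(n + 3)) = 1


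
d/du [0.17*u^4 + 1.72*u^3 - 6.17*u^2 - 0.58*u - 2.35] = 0.68*u^3 + 5.16*u^2 - 12.34*u - 0.58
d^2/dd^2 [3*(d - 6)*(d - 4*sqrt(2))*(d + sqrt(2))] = 18*d - 36 - 18*sqrt(2)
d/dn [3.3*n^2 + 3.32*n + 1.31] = 6.6*n + 3.32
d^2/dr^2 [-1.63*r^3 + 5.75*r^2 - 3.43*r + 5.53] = 11.5 - 9.78*r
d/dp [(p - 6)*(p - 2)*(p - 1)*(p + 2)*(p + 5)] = 5*p^4 - 8*p^3 - 99*p^2 + 76*p + 116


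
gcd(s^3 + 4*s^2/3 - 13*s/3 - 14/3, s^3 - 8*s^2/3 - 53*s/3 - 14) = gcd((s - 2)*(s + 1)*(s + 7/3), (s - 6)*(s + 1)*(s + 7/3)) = s^2 + 10*s/3 + 7/3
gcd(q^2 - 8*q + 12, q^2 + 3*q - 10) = q - 2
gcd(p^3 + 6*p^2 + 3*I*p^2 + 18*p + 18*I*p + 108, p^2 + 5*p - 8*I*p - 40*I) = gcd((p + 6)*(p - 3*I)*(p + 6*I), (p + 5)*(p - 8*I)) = 1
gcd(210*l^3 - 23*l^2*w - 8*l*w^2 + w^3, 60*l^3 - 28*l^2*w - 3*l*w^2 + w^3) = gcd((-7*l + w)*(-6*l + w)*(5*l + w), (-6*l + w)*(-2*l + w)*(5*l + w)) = -30*l^2 - l*w + w^2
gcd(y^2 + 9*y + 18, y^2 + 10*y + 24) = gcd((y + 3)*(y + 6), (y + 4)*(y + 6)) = y + 6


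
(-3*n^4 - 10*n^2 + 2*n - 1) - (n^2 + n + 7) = -3*n^4 - 11*n^2 + n - 8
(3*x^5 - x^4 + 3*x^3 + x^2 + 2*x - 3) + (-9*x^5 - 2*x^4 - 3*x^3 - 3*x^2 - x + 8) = -6*x^5 - 3*x^4 - 2*x^2 + x + 5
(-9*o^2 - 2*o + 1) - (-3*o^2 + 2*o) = -6*o^2 - 4*o + 1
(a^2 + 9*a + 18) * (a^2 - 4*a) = a^4 + 5*a^3 - 18*a^2 - 72*a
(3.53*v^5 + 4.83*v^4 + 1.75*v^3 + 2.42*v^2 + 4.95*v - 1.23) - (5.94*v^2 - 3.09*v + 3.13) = 3.53*v^5 + 4.83*v^4 + 1.75*v^3 - 3.52*v^2 + 8.04*v - 4.36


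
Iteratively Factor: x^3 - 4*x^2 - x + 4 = (x + 1)*(x^2 - 5*x + 4) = (x - 1)*(x + 1)*(x - 4)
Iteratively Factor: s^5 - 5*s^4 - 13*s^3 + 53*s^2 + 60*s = (s + 1)*(s^4 - 6*s^3 - 7*s^2 + 60*s) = (s - 4)*(s + 1)*(s^3 - 2*s^2 - 15*s) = (s - 5)*(s - 4)*(s + 1)*(s^2 + 3*s) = (s - 5)*(s - 4)*(s + 1)*(s + 3)*(s)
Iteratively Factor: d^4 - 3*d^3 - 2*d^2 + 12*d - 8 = (d + 2)*(d^3 - 5*d^2 + 8*d - 4) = (d - 1)*(d + 2)*(d^2 - 4*d + 4) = (d - 2)*(d - 1)*(d + 2)*(d - 2)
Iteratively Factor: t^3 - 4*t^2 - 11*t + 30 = (t + 3)*(t^2 - 7*t + 10) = (t - 2)*(t + 3)*(t - 5)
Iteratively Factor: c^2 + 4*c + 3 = (c + 3)*(c + 1)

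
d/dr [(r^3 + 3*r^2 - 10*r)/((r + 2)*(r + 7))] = (r^4 + 18*r^3 + 79*r^2 + 84*r - 140)/(r^4 + 18*r^3 + 109*r^2 + 252*r + 196)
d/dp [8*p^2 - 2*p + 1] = 16*p - 2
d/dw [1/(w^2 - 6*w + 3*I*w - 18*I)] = (-2*w + 6 - 3*I)/(w^2 - 6*w + 3*I*w - 18*I)^2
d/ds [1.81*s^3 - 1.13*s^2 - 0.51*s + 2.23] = 5.43*s^2 - 2.26*s - 0.51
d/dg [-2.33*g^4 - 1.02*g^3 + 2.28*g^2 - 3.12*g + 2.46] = -9.32*g^3 - 3.06*g^2 + 4.56*g - 3.12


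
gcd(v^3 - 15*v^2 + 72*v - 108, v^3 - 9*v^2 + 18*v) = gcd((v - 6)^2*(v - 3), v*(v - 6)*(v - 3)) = v^2 - 9*v + 18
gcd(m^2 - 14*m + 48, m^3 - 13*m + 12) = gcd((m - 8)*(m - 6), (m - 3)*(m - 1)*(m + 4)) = 1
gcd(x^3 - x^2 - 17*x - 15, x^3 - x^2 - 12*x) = x + 3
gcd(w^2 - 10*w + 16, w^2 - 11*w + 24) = w - 8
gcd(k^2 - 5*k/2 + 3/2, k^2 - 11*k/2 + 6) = k - 3/2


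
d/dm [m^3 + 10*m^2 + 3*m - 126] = 3*m^2 + 20*m + 3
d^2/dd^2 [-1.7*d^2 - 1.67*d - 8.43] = -3.40000000000000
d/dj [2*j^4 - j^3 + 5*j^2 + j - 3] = 8*j^3 - 3*j^2 + 10*j + 1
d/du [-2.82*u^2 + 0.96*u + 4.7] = 0.96 - 5.64*u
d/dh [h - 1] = 1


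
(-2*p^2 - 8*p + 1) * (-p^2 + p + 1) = 2*p^4 + 6*p^3 - 11*p^2 - 7*p + 1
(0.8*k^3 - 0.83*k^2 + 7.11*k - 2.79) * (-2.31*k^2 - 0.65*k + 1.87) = -1.848*k^5 + 1.3973*k^4 - 14.3886*k^3 + 0.2713*k^2 + 15.1092*k - 5.2173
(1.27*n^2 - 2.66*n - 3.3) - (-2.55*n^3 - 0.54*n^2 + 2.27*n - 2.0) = 2.55*n^3 + 1.81*n^2 - 4.93*n - 1.3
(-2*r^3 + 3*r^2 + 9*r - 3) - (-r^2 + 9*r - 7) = -2*r^3 + 4*r^2 + 4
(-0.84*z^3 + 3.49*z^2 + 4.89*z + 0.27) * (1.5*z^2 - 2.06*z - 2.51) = -1.26*z^5 + 6.9654*z^4 + 2.254*z^3 - 18.4283*z^2 - 12.8301*z - 0.6777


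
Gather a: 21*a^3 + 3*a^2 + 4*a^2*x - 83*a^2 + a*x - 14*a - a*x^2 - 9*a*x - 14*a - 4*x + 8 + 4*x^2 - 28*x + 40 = 21*a^3 + a^2*(4*x - 80) + a*(-x^2 - 8*x - 28) + 4*x^2 - 32*x + 48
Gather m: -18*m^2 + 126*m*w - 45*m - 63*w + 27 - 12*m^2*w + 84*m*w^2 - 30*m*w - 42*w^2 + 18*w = m^2*(-12*w - 18) + m*(84*w^2 + 96*w - 45) - 42*w^2 - 45*w + 27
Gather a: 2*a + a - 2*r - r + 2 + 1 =3*a - 3*r + 3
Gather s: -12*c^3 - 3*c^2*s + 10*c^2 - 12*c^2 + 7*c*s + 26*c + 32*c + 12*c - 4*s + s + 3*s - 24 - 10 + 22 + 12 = -12*c^3 - 2*c^2 + 70*c + s*(-3*c^2 + 7*c)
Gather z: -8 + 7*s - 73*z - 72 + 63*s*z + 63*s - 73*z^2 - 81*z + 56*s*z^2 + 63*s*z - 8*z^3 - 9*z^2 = 70*s - 8*z^3 + z^2*(56*s - 82) + z*(126*s - 154) - 80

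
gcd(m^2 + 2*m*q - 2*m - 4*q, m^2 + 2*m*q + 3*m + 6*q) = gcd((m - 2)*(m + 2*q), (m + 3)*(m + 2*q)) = m + 2*q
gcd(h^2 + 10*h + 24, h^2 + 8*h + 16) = h + 4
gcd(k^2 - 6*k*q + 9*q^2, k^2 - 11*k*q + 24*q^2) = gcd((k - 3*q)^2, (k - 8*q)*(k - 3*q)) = -k + 3*q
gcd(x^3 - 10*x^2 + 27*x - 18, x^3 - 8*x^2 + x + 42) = x - 3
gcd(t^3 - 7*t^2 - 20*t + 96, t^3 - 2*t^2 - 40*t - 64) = t^2 - 4*t - 32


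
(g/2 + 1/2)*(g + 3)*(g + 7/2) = g^3/2 + 15*g^2/4 + 17*g/2 + 21/4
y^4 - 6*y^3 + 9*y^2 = y^2*(y - 3)^2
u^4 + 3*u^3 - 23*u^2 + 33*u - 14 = (u - 2)*(u - 1)^2*(u + 7)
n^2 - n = n*(n - 1)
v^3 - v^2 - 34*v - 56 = (v - 7)*(v + 2)*(v + 4)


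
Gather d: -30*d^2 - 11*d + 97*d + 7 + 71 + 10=-30*d^2 + 86*d + 88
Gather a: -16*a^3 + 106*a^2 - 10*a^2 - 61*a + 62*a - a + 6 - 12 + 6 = -16*a^3 + 96*a^2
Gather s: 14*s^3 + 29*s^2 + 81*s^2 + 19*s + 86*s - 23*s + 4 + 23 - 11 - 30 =14*s^3 + 110*s^2 + 82*s - 14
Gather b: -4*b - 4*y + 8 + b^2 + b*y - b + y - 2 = b^2 + b*(y - 5) - 3*y + 6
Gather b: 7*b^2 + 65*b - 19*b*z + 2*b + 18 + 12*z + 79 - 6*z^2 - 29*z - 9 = 7*b^2 + b*(67 - 19*z) - 6*z^2 - 17*z + 88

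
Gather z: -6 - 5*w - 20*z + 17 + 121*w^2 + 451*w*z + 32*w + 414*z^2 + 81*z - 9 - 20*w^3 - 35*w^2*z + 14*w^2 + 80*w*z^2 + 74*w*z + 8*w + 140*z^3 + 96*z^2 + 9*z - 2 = -20*w^3 + 135*w^2 + 35*w + 140*z^3 + z^2*(80*w + 510) + z*(-35*w^2 + 525*w + 70)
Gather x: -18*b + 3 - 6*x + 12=-18*b - 6*x + 15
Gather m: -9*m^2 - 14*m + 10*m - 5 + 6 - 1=-9*m^2 - 4*m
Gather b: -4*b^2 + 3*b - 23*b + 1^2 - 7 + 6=-4*b^2 - 20*b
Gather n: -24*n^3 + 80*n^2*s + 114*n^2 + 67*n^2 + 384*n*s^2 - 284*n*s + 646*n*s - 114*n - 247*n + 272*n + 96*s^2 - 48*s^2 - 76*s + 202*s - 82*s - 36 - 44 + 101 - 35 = -24*n^3 + n^2*(80*s + 181) + n*(384*s^2 + 362*s - 89) + 48*s^2 + 44*s - 14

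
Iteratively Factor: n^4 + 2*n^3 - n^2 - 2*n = (n)*(n^3 + 2*n^2 - n - 2) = n*(n + 2)*(n^2 - 1) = n*(n + 1)*(n + 2)*(n - 1)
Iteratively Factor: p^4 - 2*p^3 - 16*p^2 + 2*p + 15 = (p - 5)*(p^3 + 3*p^2 - p - 3) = (p - 5)*(p + 1)*(p^2 + 2*p - 3) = (p - 5)*(p + 1)*(p + 3)*(p - 1)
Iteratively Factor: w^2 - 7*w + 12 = (w - 4)*(w - 3)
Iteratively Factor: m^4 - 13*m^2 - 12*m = (m + 3)*(m^3 - 3*m^2 - 4*m) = m*(m + 3)*(m^2 - 3*m - 4) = m*(m + 1)*(m + 3)*(m - 4)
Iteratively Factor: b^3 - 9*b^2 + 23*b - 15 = (b - 1)*(b^2 - 8*b + 15) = (b - 3)*(b - 1)*(b - 5)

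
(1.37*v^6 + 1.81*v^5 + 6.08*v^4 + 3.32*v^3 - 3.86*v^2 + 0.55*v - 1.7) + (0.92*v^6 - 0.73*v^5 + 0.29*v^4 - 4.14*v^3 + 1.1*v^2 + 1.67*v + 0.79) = 2.29*v^6 + 1.08*v^5 + 6.37*v^4 - 0.82*v^3 - 2.76*v^2 + 2.22*v - 0.91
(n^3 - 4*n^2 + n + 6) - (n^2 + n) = n^3 - 5*n^2 + 6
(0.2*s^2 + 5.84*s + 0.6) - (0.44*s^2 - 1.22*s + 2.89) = -0.24*s^2 + 7.06*s - 2.29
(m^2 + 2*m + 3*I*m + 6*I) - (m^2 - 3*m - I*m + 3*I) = 5*m + 4*I*m + 3*I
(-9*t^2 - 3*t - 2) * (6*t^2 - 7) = -54*t^4 - 18*t^3 + 51*t^2 + 21*t + 14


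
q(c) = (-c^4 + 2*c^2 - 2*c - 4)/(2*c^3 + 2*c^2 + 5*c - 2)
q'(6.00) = -0.51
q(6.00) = -2.33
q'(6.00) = -0.51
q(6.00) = -2.33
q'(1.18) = 0.62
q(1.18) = -0.55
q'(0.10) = 11.53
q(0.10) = 2.83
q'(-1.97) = -0.67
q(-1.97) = 0.38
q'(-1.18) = 0.11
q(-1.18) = 0.09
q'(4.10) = -0.49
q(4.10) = -1.37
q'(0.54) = 15.69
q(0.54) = -2.87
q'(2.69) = -0.40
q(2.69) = -0.73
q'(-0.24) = 2.48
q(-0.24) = 1.09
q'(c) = (-6*c^2 - 4*c - 5)*(-c^4 + 2*c^2 - 2*c - 4)/(2*c^3 + 2*c^2 + 5*c - 2)^2 + (-4*c^3 + 4*c - 2)/(2*c^3 + 2*c^2 + 5*c - 2) = (-2*c^6 - 4*c^5 - 19*c^4 + 16*c^3 + 38*c^2 + 8*c + 24)/(4*c^6 + 8*c^5 + 24*c^4 + 12*c^3 + 17*c^2 - 20*c + 4)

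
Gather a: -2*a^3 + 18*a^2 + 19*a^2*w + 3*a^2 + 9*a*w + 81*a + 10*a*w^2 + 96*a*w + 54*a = -2*a^3 + a^2*(19*w + 21) + a*(10*w^2 + 105*w + 135)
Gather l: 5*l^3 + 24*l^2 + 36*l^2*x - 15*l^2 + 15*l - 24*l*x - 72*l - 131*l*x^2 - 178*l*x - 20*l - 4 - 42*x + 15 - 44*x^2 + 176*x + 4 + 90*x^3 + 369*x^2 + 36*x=5*l^3 + l^2*(36*x + 9) + l*(-131*x^2 - 202*x - 77) + 90*x^3 + 325*x^2 + 170*x + 15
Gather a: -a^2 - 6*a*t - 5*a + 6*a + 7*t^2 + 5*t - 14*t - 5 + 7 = -a^2 + a*(1 - 6*t) + 7*t^2 - 9*t + 2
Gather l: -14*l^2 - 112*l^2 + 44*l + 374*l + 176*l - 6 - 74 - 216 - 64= -126*l^2 + 594*l - 360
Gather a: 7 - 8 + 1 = 0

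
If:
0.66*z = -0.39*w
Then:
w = -1.69230769230769*z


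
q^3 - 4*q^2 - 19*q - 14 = (q - 7)*(q + 1)*(q + 2)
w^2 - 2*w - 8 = (w - 4)*(w + 2)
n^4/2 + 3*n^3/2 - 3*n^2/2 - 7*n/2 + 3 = (n/2 + 1)*(n - 1)^2*(n + 3)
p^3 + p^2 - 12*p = p*(p - 3)*(p + 4)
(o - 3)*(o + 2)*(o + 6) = o^3 + 5*o^2 - 12*o - 36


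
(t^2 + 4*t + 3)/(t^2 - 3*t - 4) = (t + 3)/(t - 4)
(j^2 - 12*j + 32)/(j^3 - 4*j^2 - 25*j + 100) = (j - 8)/(j^2 - 25)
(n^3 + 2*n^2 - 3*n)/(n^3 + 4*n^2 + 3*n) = (n - 1)/(n + 1)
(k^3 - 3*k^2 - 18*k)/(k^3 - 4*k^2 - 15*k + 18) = k/(k - 1)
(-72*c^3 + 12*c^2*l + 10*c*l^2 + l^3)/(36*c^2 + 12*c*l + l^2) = -2*c + l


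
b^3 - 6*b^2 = b^2*(b - 6)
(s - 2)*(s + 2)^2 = s^3 + 2*s^2 - 4*s - 8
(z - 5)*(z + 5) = z^2 - 25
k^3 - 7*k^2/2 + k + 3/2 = (k - 3)*(k - 1)*(k + 1/2)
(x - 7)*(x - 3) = x^2 - 10*x + 21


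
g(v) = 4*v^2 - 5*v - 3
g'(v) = 8*v - 5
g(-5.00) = 122.00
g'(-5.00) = -45.00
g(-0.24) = -1.57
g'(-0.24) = -6.92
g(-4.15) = 86.64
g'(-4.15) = -38.20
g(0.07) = -3.33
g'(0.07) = -4.44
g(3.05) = 18.96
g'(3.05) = 19.40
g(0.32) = -4.19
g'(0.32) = -2.44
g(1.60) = -0.76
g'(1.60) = 7.80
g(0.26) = -4.03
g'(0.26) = -2.92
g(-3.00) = 48.00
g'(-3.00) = -29.00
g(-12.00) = 633.00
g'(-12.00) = -101.00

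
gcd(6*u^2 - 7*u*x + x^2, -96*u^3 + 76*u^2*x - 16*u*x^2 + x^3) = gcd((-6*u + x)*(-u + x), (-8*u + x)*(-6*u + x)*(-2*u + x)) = -6*u + x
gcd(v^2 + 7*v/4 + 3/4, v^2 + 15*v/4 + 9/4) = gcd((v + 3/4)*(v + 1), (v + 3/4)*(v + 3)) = v + 3/4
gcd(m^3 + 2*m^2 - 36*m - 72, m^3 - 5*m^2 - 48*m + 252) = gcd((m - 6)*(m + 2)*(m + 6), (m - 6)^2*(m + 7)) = m - 6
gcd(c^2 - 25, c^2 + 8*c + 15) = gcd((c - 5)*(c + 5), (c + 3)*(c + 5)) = c + 5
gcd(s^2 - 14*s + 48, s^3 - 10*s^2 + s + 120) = s - 8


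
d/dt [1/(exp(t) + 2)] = -exp(t)/(exp(t) + 2)^2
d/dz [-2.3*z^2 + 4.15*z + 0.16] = 4.15 - 4.6*z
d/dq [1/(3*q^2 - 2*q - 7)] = 2*(1 - 3*q)/(-3*q^2 + 2*q + 7)^2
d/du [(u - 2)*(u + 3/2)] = 2*u - 1/2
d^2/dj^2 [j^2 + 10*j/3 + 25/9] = 2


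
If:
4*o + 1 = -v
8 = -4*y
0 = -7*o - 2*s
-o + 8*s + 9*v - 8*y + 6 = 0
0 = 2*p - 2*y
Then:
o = 1/5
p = -2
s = -7/10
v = -9/5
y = -2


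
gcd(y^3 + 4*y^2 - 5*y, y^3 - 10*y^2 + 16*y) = y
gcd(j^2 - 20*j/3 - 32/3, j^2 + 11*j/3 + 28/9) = j + 4/3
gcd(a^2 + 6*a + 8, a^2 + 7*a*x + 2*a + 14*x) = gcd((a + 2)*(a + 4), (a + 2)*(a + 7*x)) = a + 2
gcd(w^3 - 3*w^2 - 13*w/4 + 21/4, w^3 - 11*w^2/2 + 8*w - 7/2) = w^2 - 9*w/2 + 7/2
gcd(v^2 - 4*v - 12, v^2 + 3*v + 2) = v + 2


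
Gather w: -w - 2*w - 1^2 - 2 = -3*w - 3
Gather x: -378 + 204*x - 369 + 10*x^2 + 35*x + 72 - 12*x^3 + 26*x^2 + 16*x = -12*x^3 + 36*x^2 + 255*x - 675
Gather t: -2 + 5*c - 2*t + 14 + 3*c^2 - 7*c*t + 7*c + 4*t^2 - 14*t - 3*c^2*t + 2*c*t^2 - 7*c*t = 3*c^2 + 12*c + t^2*(2*c + 4) + t*(-3*c^2 - 14*c - 16) + 12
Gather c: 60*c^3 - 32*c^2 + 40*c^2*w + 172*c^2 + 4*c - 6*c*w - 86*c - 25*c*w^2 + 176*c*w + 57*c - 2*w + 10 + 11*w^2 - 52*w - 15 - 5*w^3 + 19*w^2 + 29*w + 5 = 60*c^3 + c^2*(40*w + 140) + c*(-25*w^2 + 170*w - 25) - 5*w^3 + 30*w^2 - 25*w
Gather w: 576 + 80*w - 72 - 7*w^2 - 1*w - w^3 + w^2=-w^3 - 6*w^2 + 79*w + 504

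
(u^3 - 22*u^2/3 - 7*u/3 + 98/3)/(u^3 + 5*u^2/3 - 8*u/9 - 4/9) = 3*(3*u^2 - 28*u + 49)/(9*u^2 - 3*u - 2)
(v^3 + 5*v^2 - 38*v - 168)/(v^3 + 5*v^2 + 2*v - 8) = (v^2 + v - 42)/(v^2 + v - 2)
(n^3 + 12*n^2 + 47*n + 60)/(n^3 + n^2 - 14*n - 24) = (n^2 + 9*n + 20)/(n^2 - 2*n - 8)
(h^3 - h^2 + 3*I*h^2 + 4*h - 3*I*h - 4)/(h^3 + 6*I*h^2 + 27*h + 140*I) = (h^2 - h*(1 + I) + I)/(h^2 + 2*I*h + 35)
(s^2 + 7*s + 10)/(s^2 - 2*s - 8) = (s + 5)/(s - 4)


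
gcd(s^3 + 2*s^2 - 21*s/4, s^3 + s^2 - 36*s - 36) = 1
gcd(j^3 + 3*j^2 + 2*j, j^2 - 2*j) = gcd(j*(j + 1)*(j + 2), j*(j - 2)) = j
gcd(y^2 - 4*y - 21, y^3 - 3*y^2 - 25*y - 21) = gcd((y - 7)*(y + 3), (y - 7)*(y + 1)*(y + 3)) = y^2 - 4*y - 21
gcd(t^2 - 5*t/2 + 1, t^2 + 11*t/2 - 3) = t - 1/2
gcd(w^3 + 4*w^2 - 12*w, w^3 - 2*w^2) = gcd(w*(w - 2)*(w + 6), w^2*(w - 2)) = w^2 - 2*w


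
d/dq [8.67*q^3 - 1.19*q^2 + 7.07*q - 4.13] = 26.01*q^2 - 2.38*q + 7.07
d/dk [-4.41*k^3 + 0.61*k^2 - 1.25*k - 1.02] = -13.23*k^2 + 1.22*k - 1.25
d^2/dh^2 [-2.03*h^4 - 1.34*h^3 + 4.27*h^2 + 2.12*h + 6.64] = -24.36*h^2 - 8.04*h + 8.54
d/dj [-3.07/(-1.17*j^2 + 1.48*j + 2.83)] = (4.5436 - 7.1838*j)/(-1.17*j^2 + 1.48*j + 2.83)^2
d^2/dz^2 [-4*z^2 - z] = -8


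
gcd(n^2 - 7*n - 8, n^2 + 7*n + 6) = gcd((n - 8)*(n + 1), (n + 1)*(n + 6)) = n + 1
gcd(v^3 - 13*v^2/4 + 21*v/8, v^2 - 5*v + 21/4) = v - 3/2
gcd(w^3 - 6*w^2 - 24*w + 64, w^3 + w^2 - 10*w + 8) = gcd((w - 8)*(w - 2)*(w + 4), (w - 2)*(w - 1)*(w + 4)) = w^2 + 2*w - 8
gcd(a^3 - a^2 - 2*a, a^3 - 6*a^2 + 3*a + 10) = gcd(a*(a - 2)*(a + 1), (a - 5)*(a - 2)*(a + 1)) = a^2 - a - 2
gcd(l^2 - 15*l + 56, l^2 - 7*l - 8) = l - 8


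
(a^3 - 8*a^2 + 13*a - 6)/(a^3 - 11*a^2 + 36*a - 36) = (a^2 - 2*a + 1)/(a^2 - 5*a + 6)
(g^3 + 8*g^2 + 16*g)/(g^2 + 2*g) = (g^2 + 8*g + 16)/(g + 2)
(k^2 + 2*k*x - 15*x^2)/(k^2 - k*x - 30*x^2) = (-k + 3*x)/(-k + 6*x)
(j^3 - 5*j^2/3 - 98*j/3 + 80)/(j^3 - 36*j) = (3*j^2 - 23*j + 40)/(3*j*(j - 6))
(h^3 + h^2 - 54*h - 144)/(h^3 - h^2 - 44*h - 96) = (h + 6)/(h + 4)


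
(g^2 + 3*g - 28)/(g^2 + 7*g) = (g - 4)/g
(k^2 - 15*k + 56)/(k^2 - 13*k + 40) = (k - 7)/(k - 5)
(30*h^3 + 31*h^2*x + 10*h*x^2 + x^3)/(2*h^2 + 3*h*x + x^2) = (15*h^2 + 8*h*x + x^2)/(h + x)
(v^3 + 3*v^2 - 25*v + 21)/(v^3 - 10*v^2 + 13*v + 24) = (v^2 + 6*v - 7)/(v^2 - 7*v - 8)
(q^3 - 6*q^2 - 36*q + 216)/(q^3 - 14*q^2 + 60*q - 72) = (q + 6)/(q - 2)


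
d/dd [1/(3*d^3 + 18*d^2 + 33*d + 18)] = (-d^2 - 4*d - 11/3)/(d^3 + 6*d^2 + 11*d + 6)^2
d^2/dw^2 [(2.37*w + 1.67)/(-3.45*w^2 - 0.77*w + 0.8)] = (-(2.37*w + 1.67)*(6.9*w + 0.77)*(13.8*w + 1.54) + (49.059*w + 15.1728)*(3.45*w^2 + 0.77*w - 0.8))/(3.45*w^2 + 0.77*w - 0.8)^3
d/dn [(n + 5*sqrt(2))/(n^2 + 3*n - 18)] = (n^2 + 3*n - (n + 5*sqrt(2))*(2*n + 3) - 18)/(n^2 + 3*n - 18)^2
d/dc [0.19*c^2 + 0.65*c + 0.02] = 0.38*c + 0.65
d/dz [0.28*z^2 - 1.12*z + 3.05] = 0.56*z - 1.12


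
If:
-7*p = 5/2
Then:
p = -5/14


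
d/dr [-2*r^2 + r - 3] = 1 - 4*r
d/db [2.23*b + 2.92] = 2.23000000000000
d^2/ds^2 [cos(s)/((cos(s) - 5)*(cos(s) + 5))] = (-sin(s)^4 + 150*sin(s)^2 - 624)*cos(s)/((cos(s) - 5)^3*(cos(s) + 5)^3)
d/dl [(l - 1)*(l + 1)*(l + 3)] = 3*l^2 + 6*l - 1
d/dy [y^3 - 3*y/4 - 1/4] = 3*y^2 - 3/4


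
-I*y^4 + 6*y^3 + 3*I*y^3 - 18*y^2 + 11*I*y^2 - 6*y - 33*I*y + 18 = (y - 3)*(y + 2*I)*(y + 3*I)*(-I*y + 1)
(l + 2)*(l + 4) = l^2 + 6*l + 8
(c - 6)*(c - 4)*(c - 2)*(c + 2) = c^4 - 10*c^3 + 20*c^2 + 40*c - 96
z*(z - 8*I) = z^2 - 8*I*z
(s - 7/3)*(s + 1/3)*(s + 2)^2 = s^4 + 2*s^3 - 43*s^2/9 - 100*s/9 - 28/9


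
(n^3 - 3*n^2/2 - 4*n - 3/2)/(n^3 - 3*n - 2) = (n^2 - 5*n/2 - 3/2)/(n^2 - n - 2)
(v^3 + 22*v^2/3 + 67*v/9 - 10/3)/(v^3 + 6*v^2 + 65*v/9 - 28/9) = (3*v^2 + 23*v + 30)/(3*v^2 + 19*v + 28)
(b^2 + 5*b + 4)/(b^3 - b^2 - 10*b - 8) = (b + 4)/(b^2 - 2*b - 8)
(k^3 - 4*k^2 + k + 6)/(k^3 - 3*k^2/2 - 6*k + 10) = 2*(k^2 - 2*k - 3)/(2*k^2 + k - 10)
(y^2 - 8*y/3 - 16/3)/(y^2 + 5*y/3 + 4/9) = 3*(y - 4)/(3*y + 1)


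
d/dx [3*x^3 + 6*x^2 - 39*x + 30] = 9*x^2 + 12*x - 39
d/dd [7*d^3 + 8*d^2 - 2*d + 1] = 21*d^2 + 16*d - 2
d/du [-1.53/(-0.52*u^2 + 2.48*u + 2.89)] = (3.7944 - 1.5912*u)/(-0.52*u^2 + 2.48*u + 2.89)^2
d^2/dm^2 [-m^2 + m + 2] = -2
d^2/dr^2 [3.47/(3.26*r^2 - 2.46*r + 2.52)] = (-73.755544*r^2 + 55.656024*r + 3.47*(6.52*r - 2.46)*(13.04*r - 4.92) - 57.013488)/(3.26*r^2 - 2.46*r + 2.52)^3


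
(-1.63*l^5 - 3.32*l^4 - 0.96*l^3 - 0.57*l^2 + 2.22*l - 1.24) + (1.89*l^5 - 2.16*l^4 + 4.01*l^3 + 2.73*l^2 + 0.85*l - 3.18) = 0.26*l^5 - 5.48*l^4 + 3.05*l^3 + 2.16*l^2 + 3.07*l - 4.42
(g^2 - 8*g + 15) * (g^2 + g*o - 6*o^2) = g^4 + g^3*o - 8*g^3 - 6*g^2*o^2 - 8*g^2*o + 15*g^2 + 48*g*o^2 + 15*g*o - 90*o^2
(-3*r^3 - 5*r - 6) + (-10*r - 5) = -3*r^3 - 15*r - 11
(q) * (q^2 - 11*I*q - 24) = q^3 - 11*I*q^2 - 24*q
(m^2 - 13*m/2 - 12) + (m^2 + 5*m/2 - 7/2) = 2*m^2 - 4*m - 31/2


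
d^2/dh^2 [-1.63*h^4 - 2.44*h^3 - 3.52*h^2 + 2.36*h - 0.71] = -19.56*h^2 - 14.64*h - 7.04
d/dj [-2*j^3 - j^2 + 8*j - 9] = -6*j^2 - 2*j + 8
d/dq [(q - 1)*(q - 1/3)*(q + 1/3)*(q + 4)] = 4*q^3 + 9*q^2 - 74*q/9 - 1/3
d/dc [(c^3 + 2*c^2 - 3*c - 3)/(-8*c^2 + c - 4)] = (-8*c^4 + 2*c^3 - 34*c^2 - 64*c + 15)/(64*c^4 - 16*c^3 + 65*c^2 - 8*c + 16)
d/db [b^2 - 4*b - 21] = 2*b - 4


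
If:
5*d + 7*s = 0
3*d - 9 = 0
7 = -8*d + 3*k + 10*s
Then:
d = 3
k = 367/21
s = -15/7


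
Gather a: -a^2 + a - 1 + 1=-a^2 + a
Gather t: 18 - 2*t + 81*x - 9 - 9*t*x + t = t*(-9*x - 1) + 81*x + 9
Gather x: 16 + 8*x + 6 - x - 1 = 7*x + 21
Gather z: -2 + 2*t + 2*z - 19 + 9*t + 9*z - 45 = 11*t + 11*z - 66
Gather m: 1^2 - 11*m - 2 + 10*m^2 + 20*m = 10*m^2 + 9*m - 1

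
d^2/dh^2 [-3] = 0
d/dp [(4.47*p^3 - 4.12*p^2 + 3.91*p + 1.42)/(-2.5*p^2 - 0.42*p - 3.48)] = (-11.175*p^4 - 3.7548*p^3 - 35.1614*p^2 + 35.7752*p - 13.0104)/(6.25*p^4 + 2.1*p^3 + 17.5764*p^2 + 2.9232*p + 12.1104)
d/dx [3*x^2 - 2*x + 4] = 6*x - 2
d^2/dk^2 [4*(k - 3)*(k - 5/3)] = 8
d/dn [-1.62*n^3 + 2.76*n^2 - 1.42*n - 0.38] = -4.86*n^2 + 5.52*n - 1.42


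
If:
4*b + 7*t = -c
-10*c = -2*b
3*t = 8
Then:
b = -40/9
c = -8/9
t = 8/3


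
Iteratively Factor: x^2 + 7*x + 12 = (x + 3)*(x + 4)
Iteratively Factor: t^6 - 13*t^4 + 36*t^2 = (t - 3)*(t^5 + 3*t^4 - 4*t^3 - 12*t^2) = t*(t - 3)*(t^4 + 3*t^3 - 4*t^2 - 12*t) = t^2*(t - 3)*(t^3 + 3*t^2 - 4*t - 12) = t^2*(t - 3)*(t + 3)*(t^2 - 4) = t^2*(t - 3)*(t - 2)*(t + 3)*(t + 2)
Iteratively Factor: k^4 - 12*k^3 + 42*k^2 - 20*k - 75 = (k - 5)*(k^3 - 7*k^2 + 7*k + 15) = (k - 5)*(k + 1)*(k^2 - 8*k + 15) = (k - 5)^2*(k + 1)*(k - 3)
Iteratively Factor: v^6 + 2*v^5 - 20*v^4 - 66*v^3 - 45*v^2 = (v)*(v^5 + 2*v^4 - 20*v^3 - 66*v^2 - 45*v) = v*(v - 5)*(v^4 + 7*v^3 + 15*v^2 + 9*v) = v*(v - 5)*(v + 3)*(v^3 + 4*v^2 + 3*v) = v*(v - 5)*(v + 3)^2*(v^2 + v) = v^2*(v - 5)*(v + 3)^2*(v + 1)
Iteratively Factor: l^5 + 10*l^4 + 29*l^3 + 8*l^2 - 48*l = (l + 4)*(l^4 + 6*l^3 + 5*l^2 - 12*l) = (l + 4)^2*(l^3 + 2*l^2 - 3*l) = (l - 1)*(l + 4)^2*(l^2 + 3*l) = (l - 1)*(l + 3)*(l + 4)^2*(l)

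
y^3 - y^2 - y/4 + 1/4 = (y - 1)*(y - 1/2)*(y + 1/2)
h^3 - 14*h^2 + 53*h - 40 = (h - 8)*(h - 5)*(h - 1)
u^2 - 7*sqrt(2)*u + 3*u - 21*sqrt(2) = (u + 3)*(u - 7*sqrt(2))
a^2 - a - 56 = (a - 8)*(a + 7)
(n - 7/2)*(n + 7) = n^2 + 7*n/2 - 49/2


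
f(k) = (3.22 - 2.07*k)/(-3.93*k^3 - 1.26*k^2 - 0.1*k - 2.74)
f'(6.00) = -0.00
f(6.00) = 0.01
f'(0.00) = 0.80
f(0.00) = -1.18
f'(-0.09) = 0.74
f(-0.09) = -1.24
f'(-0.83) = 20.16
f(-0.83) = -3.86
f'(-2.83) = 0.11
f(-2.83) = 0.12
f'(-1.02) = 1053.77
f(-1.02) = 24.05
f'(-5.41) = 0.01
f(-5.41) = 0.02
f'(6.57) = -0.00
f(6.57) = 0.01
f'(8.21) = -0.00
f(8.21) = 0.01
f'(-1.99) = 0.47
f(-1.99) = 0.31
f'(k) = (3.22 - 2.07*k)*(11.79*k^2 + 2.52*k + 0.1)/(-3.93*k^3 - 1.26*k^2 - 0.1*k - 2.74)^2 - 2.07/(-3.93*k^3 - 1.26*k^2 - 0.1*k - 2.74) = (-16.2702*k^3 + 35.3556*k^2 + 8.1144*k + 5.9938)/(15.4449*k^6 + 9.9036*k^5 + 2.3736*k^4 + 21.7884*k^3 + 6.9148*k^2 + 0.548*k + 7.5076)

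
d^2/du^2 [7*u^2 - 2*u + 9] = 14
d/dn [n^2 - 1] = 2*n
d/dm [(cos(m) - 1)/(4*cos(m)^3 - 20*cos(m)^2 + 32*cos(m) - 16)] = sin(m)/(2*(cos(m) - 2)^3)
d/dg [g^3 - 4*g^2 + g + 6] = 3*g^2 - 8*g + 1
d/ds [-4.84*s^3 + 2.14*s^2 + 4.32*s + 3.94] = -14.52*s^2 + 4.28*s + 4.32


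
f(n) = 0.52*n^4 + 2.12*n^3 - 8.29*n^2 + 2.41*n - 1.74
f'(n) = 2.08*n^3 + 6.36*n^2 - 16.58*n + 2.41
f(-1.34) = -23.28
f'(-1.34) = 31.04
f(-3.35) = -117.06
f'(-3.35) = 51.13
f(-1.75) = -37.83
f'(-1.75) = 39.76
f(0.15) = -1.56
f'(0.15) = 0.07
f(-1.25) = -20.58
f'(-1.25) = 29.01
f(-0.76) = -9.12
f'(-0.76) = 17.77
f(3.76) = 106.75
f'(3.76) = 140.55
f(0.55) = -2.52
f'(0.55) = -4.44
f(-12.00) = 5894.94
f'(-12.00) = -2477.03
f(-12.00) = 5894.94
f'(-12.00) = -2477.03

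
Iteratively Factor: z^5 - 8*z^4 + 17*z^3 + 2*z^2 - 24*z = (z - 2)*(z^4 - 6*z^3 + 5*z^2 + 12*z) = z*(z - 2)*(z^3 - 6*z^2 + 5*z + 12) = z*(z - 4)*(z - 2)*(z^2 - 2*z - 3) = z*(z - 4)*(z - 3)*(z - 2)*(z + 1)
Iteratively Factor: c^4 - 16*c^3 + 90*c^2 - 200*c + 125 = (c - 5)*(c^3 - 11*c^2 + 35*c - 25) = (c - 5)^2*(c^2 - 6*c + 5) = (c - 5)^2*(c - 1)*(c - 5)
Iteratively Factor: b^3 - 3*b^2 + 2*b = (b)*(b^2 - 3*b + 2) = b*(b - 2)*(b - 1)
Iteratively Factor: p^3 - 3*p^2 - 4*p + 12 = (p - 3)*(p^2 - 4) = (p - 3)*(p - 2)*(p + 2)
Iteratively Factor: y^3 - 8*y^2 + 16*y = (y - 4)*(y^2 - 4*y) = (y - 4)^2*(y)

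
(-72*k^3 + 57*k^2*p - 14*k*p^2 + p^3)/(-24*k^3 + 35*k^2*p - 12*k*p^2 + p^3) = (-3*k + p)/(-k + p)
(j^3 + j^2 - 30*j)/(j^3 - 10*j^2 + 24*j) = (j^2 + j - 30)/(j^2 - 10*j + 24)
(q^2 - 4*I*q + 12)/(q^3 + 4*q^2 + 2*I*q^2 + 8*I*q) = (q - 6*I)/(q*(q + 4))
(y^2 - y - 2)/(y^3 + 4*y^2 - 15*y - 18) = (y - 2)/(y^2 + 3*y - 18)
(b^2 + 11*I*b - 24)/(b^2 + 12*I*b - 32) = (b + 3*I)/(b + 4*I)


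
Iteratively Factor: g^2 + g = (g)*(g + 1)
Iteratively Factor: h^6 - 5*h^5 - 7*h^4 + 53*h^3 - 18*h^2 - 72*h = (h - 4)*(h^5 - h^4 - 11*h^3 + 9*h^2 + 18*h) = (h - 4)*(h + 1)*(h^4 - 2*h^3 - 9*h^2 + 18*h) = (h - 4)*(h - 3)*(h + 1)*(h^3 + h^2 - 6*h) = h*(h - 4)*(h - 3)*(h + 1)*(h^2 + h - 6) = h*(h - 4)*(h - 3)*(h - 2)*(h + 1)*(h + 3)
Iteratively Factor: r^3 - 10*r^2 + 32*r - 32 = (r - 2)*(r^2 - 8*r + 16) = (r - 4)*(r - 2)*(r - 4)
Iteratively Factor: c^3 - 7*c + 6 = (c - 2)*(c^2 + 2*c - 3) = (c - 2)*(c - 1)*(c + 3)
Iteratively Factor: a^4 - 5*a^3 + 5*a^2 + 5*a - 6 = (a - 1)*(a^3 - 4*a^2 + a + 6) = (a - 3)*(a - 1)*(a^2 - a - 2) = (a - 3)*(a - 2)*(a - 1)*(a + 1)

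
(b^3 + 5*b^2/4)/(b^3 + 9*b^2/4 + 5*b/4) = b/(b + 1)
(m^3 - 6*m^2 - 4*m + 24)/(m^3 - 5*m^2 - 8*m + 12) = (m - 2)/(m - 1)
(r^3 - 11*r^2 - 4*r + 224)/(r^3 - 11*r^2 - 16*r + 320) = (r^2 - 3*r - 28)/(r^2 - 3*r - 40)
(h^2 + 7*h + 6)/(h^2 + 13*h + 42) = (h + 1)/(h + 7)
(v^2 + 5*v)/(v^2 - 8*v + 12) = v*(v + 5)/(v^2 - 8*v + 12)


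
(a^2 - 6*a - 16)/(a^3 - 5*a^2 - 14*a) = (a - 8)/(a*(a - 7))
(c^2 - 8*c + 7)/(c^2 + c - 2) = (c - 7)/(c + 2)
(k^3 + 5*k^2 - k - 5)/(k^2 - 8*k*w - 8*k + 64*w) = (k^3 + 5*k^2 - k - 5)/(k^2 - 8*k*w - 8*k + 64*w)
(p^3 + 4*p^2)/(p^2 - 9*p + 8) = p^2*(p + 4)/(p^2 - 9*p + 8)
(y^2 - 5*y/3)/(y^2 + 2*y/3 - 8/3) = y*(3*y - 5)/(3*y^2 + 2*y - 8)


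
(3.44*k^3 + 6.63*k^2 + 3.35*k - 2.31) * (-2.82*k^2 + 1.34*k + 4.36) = -9.7008*k^5 - 14.087*k^4 + 14.4356*k^3 + 39.91*k^2 + 11.5106*k - 10.0716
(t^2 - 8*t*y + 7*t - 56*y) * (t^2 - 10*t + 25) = t^4 - 8*t^3*y - 3*t^3 + 24*t^2*y - 45*t^2 + 360*t*y + 175*t - 1400*y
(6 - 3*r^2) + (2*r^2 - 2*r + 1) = -r^2 - 2*r + 7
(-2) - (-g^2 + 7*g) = g^2 - 7*g - 2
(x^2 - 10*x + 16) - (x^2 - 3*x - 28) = 44 - 7*x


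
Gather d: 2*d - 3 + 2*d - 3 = 4*d - 6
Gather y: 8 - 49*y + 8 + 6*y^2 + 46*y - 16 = 6*y^2 - 3*y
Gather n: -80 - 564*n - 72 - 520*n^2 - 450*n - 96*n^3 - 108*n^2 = -96*n^3 - 628*n^2 - 1014*n - 152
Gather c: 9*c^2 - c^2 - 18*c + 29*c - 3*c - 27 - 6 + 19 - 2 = 8*c^2 + 8*c - 16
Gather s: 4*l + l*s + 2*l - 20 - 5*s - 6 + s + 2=6*l + s*(l - 4) - 24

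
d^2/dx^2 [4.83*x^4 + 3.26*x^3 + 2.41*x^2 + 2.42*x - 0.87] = 57.96*x^2 + 19.56*x + 4.82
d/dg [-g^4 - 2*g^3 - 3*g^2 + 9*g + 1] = -4*g^3 - 6*g^2 - 6*g + 9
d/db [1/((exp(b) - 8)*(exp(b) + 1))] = (7 - 2*exp(b))*exp(b)/(exp(4*b) - 14*exp(3*b) + 33*exp(2*b) + 112*exp(b) + 64)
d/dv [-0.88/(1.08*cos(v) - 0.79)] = -0.9504*sin(v)/(1.08*cos(v) - 0.79)^2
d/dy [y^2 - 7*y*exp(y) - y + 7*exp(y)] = -7*y*exp(y) + 2*y - 1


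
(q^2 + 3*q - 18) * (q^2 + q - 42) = q^4 + 4*q^3 - 57*q^2 - 144*q + 756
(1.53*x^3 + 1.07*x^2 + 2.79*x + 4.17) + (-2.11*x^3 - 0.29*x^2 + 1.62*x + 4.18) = -0.58*x^3 + 0.78*x^2 + 4.41*x + 8.35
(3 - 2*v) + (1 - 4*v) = 4 - 6*v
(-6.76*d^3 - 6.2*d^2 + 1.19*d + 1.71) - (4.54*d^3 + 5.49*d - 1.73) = -11.3*d^3 - 6.2*d^2 - 4.3*d + 3.44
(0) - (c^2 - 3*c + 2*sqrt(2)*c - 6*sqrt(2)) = -c^2 - 2*sqrt(2)*c + 3*c + 6*sqrt(2)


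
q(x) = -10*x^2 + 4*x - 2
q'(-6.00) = 124.00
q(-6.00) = -386.00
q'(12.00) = -236.00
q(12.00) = -1394.00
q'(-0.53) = 14.60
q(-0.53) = -6.93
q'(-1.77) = 39.40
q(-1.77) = -40.41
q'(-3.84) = 80.80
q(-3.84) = -164.82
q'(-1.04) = 24.80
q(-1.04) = -16.98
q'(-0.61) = 16.20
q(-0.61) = -8.16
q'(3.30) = -62.00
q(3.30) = -97.70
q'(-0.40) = 12.00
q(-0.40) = -5.20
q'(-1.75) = 39.00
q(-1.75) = -39.62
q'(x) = 4 - 20*x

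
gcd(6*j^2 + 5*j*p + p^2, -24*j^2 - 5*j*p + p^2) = 3*j + p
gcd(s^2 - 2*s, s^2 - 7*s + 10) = s - 2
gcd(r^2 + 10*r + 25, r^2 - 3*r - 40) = r + 5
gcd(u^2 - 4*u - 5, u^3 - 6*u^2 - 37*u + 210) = u - 5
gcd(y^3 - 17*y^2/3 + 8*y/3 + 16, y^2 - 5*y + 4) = y - 4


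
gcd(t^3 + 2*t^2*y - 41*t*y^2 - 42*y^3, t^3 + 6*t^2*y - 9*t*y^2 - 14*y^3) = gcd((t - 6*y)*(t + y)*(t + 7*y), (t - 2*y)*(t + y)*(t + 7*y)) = t^2 + 8*t*y + 7*y^2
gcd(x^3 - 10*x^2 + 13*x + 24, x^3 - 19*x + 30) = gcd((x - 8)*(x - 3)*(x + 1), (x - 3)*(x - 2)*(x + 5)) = x - 3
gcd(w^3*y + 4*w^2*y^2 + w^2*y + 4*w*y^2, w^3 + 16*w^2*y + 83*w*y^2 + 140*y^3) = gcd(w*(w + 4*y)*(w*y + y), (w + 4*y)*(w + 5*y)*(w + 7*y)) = w + 4*y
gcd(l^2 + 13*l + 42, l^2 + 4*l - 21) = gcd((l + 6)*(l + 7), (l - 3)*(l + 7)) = l + 7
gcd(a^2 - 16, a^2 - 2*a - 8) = a - 4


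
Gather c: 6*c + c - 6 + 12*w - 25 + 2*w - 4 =7*c + 14*w - 35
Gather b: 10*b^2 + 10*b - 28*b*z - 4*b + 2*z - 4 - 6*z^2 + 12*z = 10*b^2 + b*(6 - 28*z) - 6*z^2 + 14*z - 4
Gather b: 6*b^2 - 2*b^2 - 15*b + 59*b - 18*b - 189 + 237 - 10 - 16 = 4*b^2 + 26*b + 22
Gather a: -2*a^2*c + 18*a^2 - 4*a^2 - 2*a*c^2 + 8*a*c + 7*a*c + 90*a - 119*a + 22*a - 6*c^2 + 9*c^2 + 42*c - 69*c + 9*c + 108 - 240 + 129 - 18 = a^2*(14 - 2*c) + a*(-2*c^2 + 15*c - 7) + 3*c^2 - 18*c - 21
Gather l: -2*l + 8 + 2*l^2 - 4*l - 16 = 2*l^2 - 6*l - 8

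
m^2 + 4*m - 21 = (m - 3)*(m + 7)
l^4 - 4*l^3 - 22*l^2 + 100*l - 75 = (l - 5)*(l - 3)*(l - 1)*(l + 5)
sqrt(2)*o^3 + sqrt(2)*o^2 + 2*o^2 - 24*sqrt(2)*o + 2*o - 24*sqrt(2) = (o - 3*sqrt(2))*(o + 4*sqrt(2))*(sqrt(2)*o + sqrt(2))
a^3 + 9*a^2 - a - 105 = (a - 3)*(a + 5)*(a + 7)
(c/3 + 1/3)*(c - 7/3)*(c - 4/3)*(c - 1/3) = c^4/3 - c^3 + c^2/9 + 89*c/81 - 28/81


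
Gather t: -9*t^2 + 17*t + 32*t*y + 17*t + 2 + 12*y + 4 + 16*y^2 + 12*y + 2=-9*t^2 + t*(32*y + 34) + 16*y^2 + 24*y + 8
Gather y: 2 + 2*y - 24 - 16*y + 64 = 42 - 14*y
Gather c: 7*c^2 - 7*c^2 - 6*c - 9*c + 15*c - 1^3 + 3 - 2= 0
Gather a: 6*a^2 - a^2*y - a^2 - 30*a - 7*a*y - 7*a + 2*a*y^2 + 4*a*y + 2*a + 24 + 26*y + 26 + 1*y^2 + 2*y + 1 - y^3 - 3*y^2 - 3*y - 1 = a^2*(5 - y) + a*(2*y^2 - 3*y - 35) - y^3 - 2*y^2 + 25*y + 50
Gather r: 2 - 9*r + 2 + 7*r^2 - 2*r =7*r^2 - 11*r + 4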